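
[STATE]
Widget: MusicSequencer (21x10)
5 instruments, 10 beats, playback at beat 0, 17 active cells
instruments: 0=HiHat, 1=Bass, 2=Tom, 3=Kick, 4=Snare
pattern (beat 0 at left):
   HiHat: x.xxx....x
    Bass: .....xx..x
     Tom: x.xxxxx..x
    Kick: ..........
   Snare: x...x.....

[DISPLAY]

      ▼123456789     
 HiHat█·███····█     
  Bass·····██··█     
   Tom█·█████··█     
  Kick··········     
 Snare█···█·····     
                     
                     
                     
                     


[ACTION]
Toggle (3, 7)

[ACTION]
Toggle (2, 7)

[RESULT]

      ▼123456789     
 HiHat█·███····█     
  Bass·····██··█     
   Tom█·██████·█     
  Kick·······█··     
 Snare█···█·····     
                     
                     
                     
                     


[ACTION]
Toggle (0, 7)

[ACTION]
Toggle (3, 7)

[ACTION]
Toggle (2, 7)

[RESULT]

      ▼123456789     
 HiHat█·███··█·█     
  Bass·····██··█     
   Tom█·█████··█     
  Kick··········     
 Snare█···█·····     
                     
                     
                     
                     


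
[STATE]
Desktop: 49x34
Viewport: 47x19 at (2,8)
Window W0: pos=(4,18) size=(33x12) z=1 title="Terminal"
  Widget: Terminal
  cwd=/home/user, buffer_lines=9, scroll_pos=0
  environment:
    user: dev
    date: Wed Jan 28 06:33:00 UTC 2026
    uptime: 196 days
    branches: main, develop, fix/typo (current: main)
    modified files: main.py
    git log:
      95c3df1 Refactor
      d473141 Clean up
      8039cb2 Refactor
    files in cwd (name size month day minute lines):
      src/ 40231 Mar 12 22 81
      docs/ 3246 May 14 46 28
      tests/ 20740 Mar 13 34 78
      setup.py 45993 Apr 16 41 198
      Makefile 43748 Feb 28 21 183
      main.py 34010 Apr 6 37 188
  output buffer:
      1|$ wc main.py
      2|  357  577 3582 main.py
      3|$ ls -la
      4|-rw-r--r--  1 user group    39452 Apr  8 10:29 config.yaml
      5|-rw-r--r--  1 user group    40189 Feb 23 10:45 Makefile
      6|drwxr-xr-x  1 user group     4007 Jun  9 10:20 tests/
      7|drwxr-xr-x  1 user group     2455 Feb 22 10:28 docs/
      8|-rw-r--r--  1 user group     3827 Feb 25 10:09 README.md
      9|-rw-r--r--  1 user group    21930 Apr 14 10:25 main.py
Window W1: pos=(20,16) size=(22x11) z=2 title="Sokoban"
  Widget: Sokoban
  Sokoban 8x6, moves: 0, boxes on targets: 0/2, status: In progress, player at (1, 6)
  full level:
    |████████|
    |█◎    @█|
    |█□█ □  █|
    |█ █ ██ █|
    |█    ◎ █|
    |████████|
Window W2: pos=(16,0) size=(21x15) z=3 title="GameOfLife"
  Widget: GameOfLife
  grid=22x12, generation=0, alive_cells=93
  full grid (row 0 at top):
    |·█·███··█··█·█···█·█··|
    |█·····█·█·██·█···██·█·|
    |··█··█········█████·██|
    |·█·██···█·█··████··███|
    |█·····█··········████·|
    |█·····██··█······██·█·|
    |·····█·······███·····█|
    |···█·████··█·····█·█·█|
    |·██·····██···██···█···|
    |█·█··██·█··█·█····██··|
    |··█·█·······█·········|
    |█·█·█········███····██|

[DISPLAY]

              ┃·····██··█······██·┃            
              ┃····█·······███····┃            
              ┃··█·████··█·····█·█┃            
              ┃██·····██···██···█·┃            
              ┃·█··██·█··█·█····██┃            
              ┃·█·█·······█·······┃            
              ┗━━━━━━━━━━━━━━━━━━━┛            
                                               
                  ┏━━━━━━━━━━━━━━━━━━━━┓       
                  ┃ Sokoban            ┃       
  ┏━━━━━━━━━━━━━━━┠────────────────────┨       
  ┃ Terminal      ┃████████            ┃       
  ┠───────────────┃█◎    @█            ┃       
  ┃$ wc main.py   ┃█□█ □  █            ┃       
  ┃  357  577 3582┃█ █ ██ █            ┃       
  ┃$ ls -la       ┃█    ◎ █            ┃       
  ┃-rw-r--r--  1 u┃████████            ┃       
  ┃-rw-r--r--  1 u┃Moves: 0  0/2       ┃       
  ┃drwxr-xr-x  1 u┗━━━━━━━━━━━━━━━━━━━━┛       


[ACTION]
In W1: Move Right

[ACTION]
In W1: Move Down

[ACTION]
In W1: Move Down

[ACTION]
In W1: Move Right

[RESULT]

              ┃·····██··█······██·┃            
              ┃····█·······███····┃            
              ┃··█·████··█·····█·█┃            
              ┃██·····██···██···█·┃            
              ┃·█··██·█··█·█····██┃            
              ┃·█·█·······█·······┃            
              ┗━━━━━━━━━━━━━━━━━━━┛            
                                               
                  ┏━━━━━━━━━━━━━━━━━━━━┓       
                  ┃ Sokoban            ┃       
  ┏━━━━━━━━━━━━━━━┠────────────────────┨       
  ┃ Terminal      ┃████████            ┃       
  ┠───────────────┃█◎     █            ┃       
  ┃$ wc main.py   ┃█□█ □  █            ┃       
  ┃  357  577 3582┃█ █ ██@█            ┃       
  ┃$ ls -la       ┃█    ◎ █            ┃       
  ┃-rw-r--r--  1 u┃████████            ┃       
  ┃-rw-r--r--  1 u┃Moves: 2  0/2       ┃       
  ┃drwxr-xr-x  1 u┗━━━━━━━━━━━━━━━━━━━━┛       


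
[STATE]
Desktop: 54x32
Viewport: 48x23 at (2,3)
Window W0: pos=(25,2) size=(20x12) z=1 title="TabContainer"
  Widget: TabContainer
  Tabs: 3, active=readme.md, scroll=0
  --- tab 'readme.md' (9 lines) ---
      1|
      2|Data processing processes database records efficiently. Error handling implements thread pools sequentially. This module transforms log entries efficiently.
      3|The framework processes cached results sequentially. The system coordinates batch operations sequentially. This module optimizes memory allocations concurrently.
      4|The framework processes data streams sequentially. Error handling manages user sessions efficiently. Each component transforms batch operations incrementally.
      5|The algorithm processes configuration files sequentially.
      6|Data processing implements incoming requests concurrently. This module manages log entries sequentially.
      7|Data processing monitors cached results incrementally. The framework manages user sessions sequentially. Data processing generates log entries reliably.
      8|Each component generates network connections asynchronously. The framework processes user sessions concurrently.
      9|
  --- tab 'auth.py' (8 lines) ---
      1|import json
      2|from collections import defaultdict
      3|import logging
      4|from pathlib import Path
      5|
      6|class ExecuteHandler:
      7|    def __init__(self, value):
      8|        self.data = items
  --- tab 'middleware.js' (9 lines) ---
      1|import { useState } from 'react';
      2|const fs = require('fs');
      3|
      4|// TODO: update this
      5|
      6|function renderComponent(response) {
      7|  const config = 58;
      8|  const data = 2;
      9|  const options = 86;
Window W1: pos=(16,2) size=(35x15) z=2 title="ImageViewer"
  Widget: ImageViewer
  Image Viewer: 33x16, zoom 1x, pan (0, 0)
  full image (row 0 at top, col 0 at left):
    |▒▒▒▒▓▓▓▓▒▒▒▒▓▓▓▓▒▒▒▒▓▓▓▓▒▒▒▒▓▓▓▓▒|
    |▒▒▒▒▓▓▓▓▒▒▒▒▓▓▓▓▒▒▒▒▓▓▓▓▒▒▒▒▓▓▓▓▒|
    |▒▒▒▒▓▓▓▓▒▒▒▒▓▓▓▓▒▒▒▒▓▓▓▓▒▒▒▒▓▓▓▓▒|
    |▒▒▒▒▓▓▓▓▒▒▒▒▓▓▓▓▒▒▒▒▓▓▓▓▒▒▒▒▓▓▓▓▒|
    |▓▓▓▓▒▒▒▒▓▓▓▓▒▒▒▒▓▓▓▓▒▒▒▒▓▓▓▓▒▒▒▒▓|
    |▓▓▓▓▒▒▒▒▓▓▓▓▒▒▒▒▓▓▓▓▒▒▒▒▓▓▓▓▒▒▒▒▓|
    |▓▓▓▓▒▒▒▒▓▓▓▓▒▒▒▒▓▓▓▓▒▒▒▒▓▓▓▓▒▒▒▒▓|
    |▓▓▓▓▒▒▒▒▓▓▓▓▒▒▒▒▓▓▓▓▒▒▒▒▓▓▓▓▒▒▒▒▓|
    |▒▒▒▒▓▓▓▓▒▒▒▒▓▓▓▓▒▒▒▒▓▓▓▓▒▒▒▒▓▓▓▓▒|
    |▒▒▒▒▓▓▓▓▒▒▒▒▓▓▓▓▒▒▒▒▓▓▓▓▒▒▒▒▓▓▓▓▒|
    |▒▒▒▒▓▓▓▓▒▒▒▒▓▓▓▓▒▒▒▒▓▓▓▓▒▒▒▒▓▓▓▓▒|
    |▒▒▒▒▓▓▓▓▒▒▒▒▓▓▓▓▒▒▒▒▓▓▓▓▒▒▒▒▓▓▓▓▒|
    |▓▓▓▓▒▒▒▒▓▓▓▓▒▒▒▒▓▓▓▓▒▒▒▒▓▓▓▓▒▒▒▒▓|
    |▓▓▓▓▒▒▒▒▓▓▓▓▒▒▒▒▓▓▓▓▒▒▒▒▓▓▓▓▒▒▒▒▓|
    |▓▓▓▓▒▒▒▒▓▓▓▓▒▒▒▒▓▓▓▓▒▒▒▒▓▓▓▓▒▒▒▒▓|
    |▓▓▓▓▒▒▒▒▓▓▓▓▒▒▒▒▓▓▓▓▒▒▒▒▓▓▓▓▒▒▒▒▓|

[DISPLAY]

              ┃ ImageViewer                     
              ┠─────────────────────────────────
              ┃▒▒▒▒▓▓▓▓▒▒▒▒▓▓▓▓▒▒▒▒▓▓▓▓▒▒▒▒▓▓▓▓▒
              ┃▒▒▒▒▓▓▓▓▒▒▒▒▓▓▓▓▒▒▒▒▓▓▓▓▒▒▒▒▓▓▓▓▒
              ┃▒▒▒▒▓▓▓▓▒▒▒▒▓▓▓▓▒▒▒▒▓▓▓▓▒▒▒▒▓▓▓▓▒
              ┃▒▒▒▒▓▓▓▓▒▒▒▒▓▓▓▓▒▒▒▒▓▓▓▓▒▒▒▒▓▓▓▓▒
              ┃▓▓▓▓▒▒▒▒▓▓▓▓▒▒▒▒▓▓▓▓▒▒▒▒▓▓▓▓▒▒▒▒▓
              ┃▓▓▓▓▒▒▒▒▓▓▓▓▒▒▒▒▓▓▓▓▒▒▒▒▓▓▓▓▒▒▒▒▓
              ┃▓▓▓▓▒▒▒▒▓▓▓▓▒▒▒▒▓▓▓▓▒▒▒▒▓▓▓▓▒▒▒▒▓
              ┃▓▓▓▓▒▒▒▒▓▓▓▓▒▒▒▒▓▓▓▓▒▒▒▒▓▓▓▓▒▒▒▒▓
              ┃▒▒▒▒▓▓▓▓▒▒▒▒▓▓▓▓▒▒▒▒▓▓▓▓▒▒▒▒▓▓▓▓▒
              ┃▒▒▒▒▓▓▓▓▒▒▒▒▓▓▓▓▒▒▒▒▓▓▓▓▒▒▒▒▓▓▓▓▒
              ┃▒▒▒▒▓▓▓▓▒▒▒▒▓▓▓▓▒▒▒▒▓▓▓▓▒▒▒▒▓▓▓▓▒
              ┗━━━━━━━━━━━━━━━━━━━━━━━━━━━━━━━━━
                                                
                                                
                                                
                                                
                                                
                                                
                                                
                                                
                                                


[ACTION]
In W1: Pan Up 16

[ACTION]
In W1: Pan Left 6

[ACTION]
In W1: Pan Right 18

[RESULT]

              ┃ ImageViewer                     
              ┠─────────────────────────────────
              ┃▒▒▓▓▓▓▒▒▒▒▓▓▓▓▒                  
              ┃▒▒▓▓▓▓▒▒▒▒▓▓▓▓▒                  
              ┃▒▒▓▓▓▓▒▒▒▒▓▓▓▓▒                  
              ┃▒▒▓▓▓▓▒▒▒▒▓▓▓▓▒                  
              ┃▓▓▒▒▒▒▓▓▓▓▒▒▒▒▓                  
              ┃▓▓▒▒▒▒▓▓▓▓▒▒▒▒▓                  
              ┃▓▓▒▒▒▒▓▓▓▓▒▒▒▒▓                  
              ┃▓▓▒▒▒▒▓▓▓▓▒▒▒▒▓                  
              ┃▒▒▓▓▓▓▒▒▒▒▓▓▓▓▒                  
              ┃▒▒▓▓▓▓▒▒▒▒▓▓▓▓▒                  
              ┃▒▒▓▓▓▓▒▒▒▒▓▓▓▓▒                  
              ┗━━━━━━━━━━━━━━━━━━━━━━━━━━━━━━━━━
                                                
                                                
                                                
                                                
                                                
                                                
                                                
                                                
                                                


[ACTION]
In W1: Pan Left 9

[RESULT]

              ┃ ImageViewer                     
              ┠─────────────────────────────────
              ┃▒▒▒▓▓▓▓▒▒▒▒▓▓▓▓▒▒▒▒▓▓▓▓▒         
              ┃▒▒▒▓▓▓▓▒▒▒▒▓▓▓▓▒▒▒▒▓▓▓▓▒         
              ┃▒▒▒▓▓▓▓▒▒▒▒▓▓▓▓▒▒▒▒▓▓▓▓▒         
              ┃▒▒▒▓▓▓▓▒▒▒▒▓▓▓▓▒▒▒▒▓▓▓▓▒         
              ┃▓▓▓▒▒▒▒▓▓▓▓▒▒▒▒▓▓▓▓▒▒▒▒▓         
              ┃▓▓▓▒▒▒▒▓▓▓▓▒▒▒▒▓▓▓▓▒▒▒▒▓         
              ┃▓▓▓▒▒▒▒▓▓▓▓▒▒▒▒▓▓▓▓▒▒▒▒▓         
              ┃▓▓▓▒▒▒▒▓▓▓▓▒▒▒▒▓▓▓▓▒▒▒▒▓         
              ┃▒▒▒▓▓▓▓▒▒▒▒▓▓▓▓▒▒▒▒▓▓▓▓▒         
              ┃▒▒▒▓▓▓▓▒▒▒▒▓▓▓▓▒▒▒▒▓▓▓▓▒         
              ┃▒▒▒▓▓▓▓▒▒▒▒▓▓▓▓▒▒▒▒▓▓▓▓▒         
              ┗━━━━━━━━━━━━━━━━━━━━━━━━━━━━━━━━━
                                                
                                                
                                                
                                                
                                                
                                                
                                                
                                                
                                                


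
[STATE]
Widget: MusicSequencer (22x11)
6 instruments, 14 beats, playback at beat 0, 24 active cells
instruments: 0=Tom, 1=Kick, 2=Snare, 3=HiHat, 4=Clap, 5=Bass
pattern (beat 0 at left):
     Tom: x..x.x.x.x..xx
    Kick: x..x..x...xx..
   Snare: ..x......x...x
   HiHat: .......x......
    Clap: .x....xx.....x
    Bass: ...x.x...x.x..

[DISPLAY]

      ▼1234567890123  
   Tom█··█·█·█·█··██  
  Kick█··█··█···██··  
 Snare··█······█···█  
 HiHat·······█······  
  Clap·█····██·····█  
  Bass···█·█···█·█··  
                      
                      
                      
                      


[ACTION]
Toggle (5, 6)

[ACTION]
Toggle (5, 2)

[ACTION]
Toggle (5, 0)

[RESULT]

      ▼1234567890123  
   Tom█··█·█·█·█··██  
  Kick█··█··█···██··  
 Snare··█······█···█  
 HiHat·······█······  
  Clap·█····██·····█  
  Bass█·██·██··█·█··  
                      
                      
                      
                      


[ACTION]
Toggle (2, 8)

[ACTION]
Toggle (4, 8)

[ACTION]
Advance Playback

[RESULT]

      0▼234567890123  
   Tom█··█·█·█·█··██  
  Kick█··█··█···██··  
 Snare··█·····██···█  
 HiHat·······█······  
  Clap·█····███····█  
  Bass█·██·██··█·█··  
                      
                      
                      
                      


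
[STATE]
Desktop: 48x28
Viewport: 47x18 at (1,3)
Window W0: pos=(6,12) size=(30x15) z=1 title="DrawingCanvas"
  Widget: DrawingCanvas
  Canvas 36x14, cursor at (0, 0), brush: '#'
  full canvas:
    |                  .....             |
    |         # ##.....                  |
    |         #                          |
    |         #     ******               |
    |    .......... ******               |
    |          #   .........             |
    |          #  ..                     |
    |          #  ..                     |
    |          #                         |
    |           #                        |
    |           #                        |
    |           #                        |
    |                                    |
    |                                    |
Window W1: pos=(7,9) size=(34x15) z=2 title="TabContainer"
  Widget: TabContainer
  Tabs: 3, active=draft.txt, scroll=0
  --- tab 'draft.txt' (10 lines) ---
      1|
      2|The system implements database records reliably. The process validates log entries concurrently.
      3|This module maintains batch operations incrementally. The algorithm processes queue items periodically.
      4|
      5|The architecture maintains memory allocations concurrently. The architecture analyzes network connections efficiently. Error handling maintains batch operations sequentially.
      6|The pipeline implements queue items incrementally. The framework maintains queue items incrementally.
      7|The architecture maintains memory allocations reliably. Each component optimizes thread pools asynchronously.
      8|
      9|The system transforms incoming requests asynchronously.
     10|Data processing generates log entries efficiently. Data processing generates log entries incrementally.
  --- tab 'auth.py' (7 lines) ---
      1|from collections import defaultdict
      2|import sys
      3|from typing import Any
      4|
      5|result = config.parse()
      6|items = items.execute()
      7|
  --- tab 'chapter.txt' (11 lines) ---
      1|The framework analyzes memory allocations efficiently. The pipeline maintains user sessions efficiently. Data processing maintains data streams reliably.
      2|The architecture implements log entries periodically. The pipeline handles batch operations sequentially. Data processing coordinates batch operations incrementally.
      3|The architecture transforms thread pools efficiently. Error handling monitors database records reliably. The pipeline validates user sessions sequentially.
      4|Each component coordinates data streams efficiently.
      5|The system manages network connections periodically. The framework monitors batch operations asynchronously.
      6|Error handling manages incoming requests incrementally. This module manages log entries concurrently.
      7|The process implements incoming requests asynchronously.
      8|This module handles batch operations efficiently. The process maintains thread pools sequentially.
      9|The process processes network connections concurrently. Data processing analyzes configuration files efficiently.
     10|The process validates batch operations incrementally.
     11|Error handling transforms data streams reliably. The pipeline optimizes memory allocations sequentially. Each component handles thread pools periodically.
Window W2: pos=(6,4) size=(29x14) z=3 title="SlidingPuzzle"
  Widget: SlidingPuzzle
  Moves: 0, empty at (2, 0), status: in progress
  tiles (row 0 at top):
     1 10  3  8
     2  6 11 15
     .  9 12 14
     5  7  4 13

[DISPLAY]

                                               
     ┏━━━━━━━━━━━━━━━━━━━━━━━━━━━┓             
     ┃ SlidingPuzzle             ┃             
     ┠───────────────────────────┨             
     ┃┌────┬────┬────┬────┐      ┃             
     ┃│  1 │ 10 │  3 │  8 │      ┃             
     ┃├────┼────┼────┼────┤      ┃━━━━━┓       
     ┃│  2 │  6 │ 11 │ 15 │      ┃     ┃       
     ┃├────┼────┼────┼────┤      ┃─────┨       
     ┃│    │  9 │ 12 │ 14 │      ┃ter.t┃       
     ┃├────┼────┼────┼────┤      ┃─────┃       
     ┃│  5 │  7 │  4 │ 13 │      ┃     ┃       
     ┃└────┴────┴────┴────┘      ┃ase r┃       
     ┃Moves: 0                   ┃ oper┃       
     ┗━━━━━━━━━━━━━━━━━━━━━━━━━━━┛     ┃       
     ┃┃The architecture maintains memor┃       
     ┃┃The pipeline implements queue it┃       
     ┃┃The architecture maintains memor┃       


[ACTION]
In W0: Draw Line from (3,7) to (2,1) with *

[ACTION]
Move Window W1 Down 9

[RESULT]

                                               
     ┏━━━━━━━━━━━━━━━━━━━━━━━━━━━┓             
     ┃ SlidingPuzzle             ┃             
     ┠───────────────────────────┨             
     ┃┌────┬────┬────┬────┐      ┃             
     ┃│  1 │ 10 │  3 │  8 │      ┃             
     ┃├────┼────┼────┼────┤      ┃             
     ┃│  2 │  6 │ 11 │ 15 │      ┃             
     ┃├────┼────┼────┼────┤      ┃             
     ┃│    │  9 │ 12 │ 14 │      ┃┓            
     ┃├────┼────┼────┼────┤      ┃━━━━━┓       
     ┃│  5 │  7 │  4 │ 13 │      ┃     ┃       
     ┃└────┴────┴────┴────┘      ┃─────┨       
     ┃Moves: 0                   ┃ter.t┃       
     ┗━━━━━━━━━━━━━━━━━━━━━━━━━━━┛─────┃       
     ┃┃                                ┃       
     ┃┃The system implements database r┃       
     ┃┃This module maintains batch oper┃       


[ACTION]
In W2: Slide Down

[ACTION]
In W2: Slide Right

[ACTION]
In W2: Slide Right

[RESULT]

                                               
     ┏━━━━━━━━━━━━━━━━━━━━━━━━━━━┓             
     ┃ SlidingPuzzle             ┃             
     ┠───────────────────────────┨             
     ┃┌────┬────┬────┬────┐      ┃             
     ┃│  1 │ 10 │  3 │  8 │      ┃             
     ┃├────┼────┼────┼────┤      ┃             
     ┃│    │  6 │ 11 │ 15 │      ┃             
     ┃├────┼────┼────┼────┤      ┃             
     ┃│  2 │  9 │ 12 │ 14 │      ┃┓            
     ┃├────┼────┼────┼────┤      ┃━━━━━┓       
     ┃│  5 │  7 │  4 │ 13 │      ┃     ┃       
     ┃└────┴────┴────┴────┘      ┃─────┨       
     ┃Moves: 1                   ┃ter.t┃       
     ┗━━━━━━━━━━━━━━━━━━━━━━━━━━━┛─────┃       
     ┃┃                                ┃       
     ┃┃The system implements database r┃       
     ┃┃This module maintains batch oper┃       


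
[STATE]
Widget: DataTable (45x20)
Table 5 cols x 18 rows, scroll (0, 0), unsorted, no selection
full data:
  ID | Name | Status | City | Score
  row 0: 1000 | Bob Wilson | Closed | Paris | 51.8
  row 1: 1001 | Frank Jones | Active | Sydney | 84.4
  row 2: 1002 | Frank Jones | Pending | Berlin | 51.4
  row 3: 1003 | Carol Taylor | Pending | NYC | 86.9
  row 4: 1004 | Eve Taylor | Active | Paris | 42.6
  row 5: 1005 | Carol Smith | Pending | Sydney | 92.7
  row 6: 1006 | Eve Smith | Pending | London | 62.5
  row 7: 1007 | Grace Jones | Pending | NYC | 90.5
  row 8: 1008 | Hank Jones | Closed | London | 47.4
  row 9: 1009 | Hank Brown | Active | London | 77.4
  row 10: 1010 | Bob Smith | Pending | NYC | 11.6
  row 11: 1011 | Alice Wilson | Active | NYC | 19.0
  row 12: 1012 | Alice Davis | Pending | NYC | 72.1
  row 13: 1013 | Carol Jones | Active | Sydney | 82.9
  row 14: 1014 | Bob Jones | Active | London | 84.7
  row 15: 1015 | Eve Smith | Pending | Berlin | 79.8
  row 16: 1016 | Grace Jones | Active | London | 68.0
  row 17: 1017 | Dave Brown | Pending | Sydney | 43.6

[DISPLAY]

ID  │Name        │Status │City  │Score       
────┼────────────┼───────┼──────┼─────       
1000│Bob Wilson  │Closed │Paris │51.8        
1001│Frank Jones │Active │Sydney│84.4        
1002│Frank Jones │Pending│Berlin│51.4        
1003│Carol Taylor│Pending│NYC   │86.9        
1004│Eve Taylor  │Active │Paris │42.6        
1005│Carol Smith │Pending│Sydney│92.7        
1006│Eve Smith   │Pending│London│62.5        
1007│Grace Jones │Pending│NYC   │90.5        
1008│Hank Jones  │Closed │London│47.4        
1009│Hank Brown  │Active │London│77.4        
1010│Bob Smith   │Pending│NYC   │11.6        
1011│Alice Wilson│Active │NYC   │19.0        
1012│Alice Davis │Pending│NYC   │72.1        
1013│Carol Jones │Active │Sydney│82.9        
1014│Bob Jones   │Active │London│84.7        
1015│Eve Smith   │Pending│Berlin│79.8        
1016│Grace Jones │Active │London│68.0        
1017│Dave Brown  │Pending│Sydney│43.6        


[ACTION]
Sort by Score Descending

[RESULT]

ID  │Name        │Status │City  │Scor▼       
────┼────────────┼───────┼──────┼─────       
1005│Carol Smith │Pending│Sydney│92.7        
1007│Grace Jones │Pending│NYC   │90.5        
1003│Carol Taylor│Pending│NYC   │86.9        
1014│Bob Jones   │Active │London│84.7        
1001│Frank Jones │Active │Sydney│84.4        
1013│Carol Jones │Active │Sydney│82.9        
1015│Eve Smith   │Pending│Berlin│79.8        
1009│Hank Brown  │Active │London│77.4        
1012│Alice Davis │Pending│NYC   │72.1        
1016│Grace Jones │Active │London│68.0        
1006│Eve Smith   │Pending│London│62.5        
1000│Bob Wilson  │Closed │Paris │51.8        
1002│Frank Jones │Pending│Berlin│51.4        
1008│Hank Jones  │Closed │London│47.4        
1017│Dave Brown  │Pending│Sydney│43.6        
1004│Eve Taylor  │Active │Paris │42.6        
1011│Alice Wilson│Active │NYC   │19.0        
1010│Bob Smith   │Pending│NYC   │11.6        


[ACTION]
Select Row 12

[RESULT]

ID  │Name        │Status │City  │Scor▼       
────┼────────────┼───────┼──────┼─────       
1005│Carol Smith │Pending│Sydney│92.7        
1007│Grace Jones │Pending│NYC   │90.5        
1003│Carol Taylor│Pending│NYC   │86.9        
1014│Bob Jones   │Active │London│84.7        
1001│Frank Jones │Active │Sydney│84.4        
1013│Carol Jones │Active │Sydney│82.9        
1015│Eve Smith   │Pending│Berlin│79.8        
1009│Hank Brown  │Active │London│77.4        
1012│Alice Davis │Pending│NYC   │72.1        
1016│Grace Jones │Active │London│68.0        
1006│Eve Smith   │Pending│London│62.5        
1000│Bob Wilson  │Closed │Paris │51.8        
>002│Frank Jones │Pending│Berlin│51.4        
1008│Hank Jones  │Closed │London│47.4        
1017│Dave Brown  │Pending│Sydney│43.6        
1004│Eve Taylor  │Active │Paris │42.6        
1011│Alice Wilson│Active │NYC   │19.0        
1010│Bob Smith   │Pending│NYC   │11.6        


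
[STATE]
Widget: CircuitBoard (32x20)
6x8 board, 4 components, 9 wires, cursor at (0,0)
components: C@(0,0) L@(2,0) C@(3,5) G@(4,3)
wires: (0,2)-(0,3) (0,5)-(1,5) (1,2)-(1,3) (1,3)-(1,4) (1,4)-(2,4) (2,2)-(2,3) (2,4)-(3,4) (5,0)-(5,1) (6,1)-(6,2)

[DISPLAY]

   0 1 2 3 4 5                  
0  [C]      · ─ ·       ·       
                        │       
1           · ─ · ─ ·   ·       
                    │           
2   L       · ─ ·   ·           
                    │           
3                   ·   C       
                                
4               G               
                                
5   · ─ ·                       
                                
6       · ─ ·                   
                                
7                               
Cursor: (0,0)                   
                                
                                
                                


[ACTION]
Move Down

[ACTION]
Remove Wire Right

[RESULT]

   0 1 2 3 4 5                  
0   C       · ─ ·       ·       
                        │       
1  [.]      · ─ · ─ ·   ·       
                    │           
2   L       · ─ ·   ·           
                    │           
3                   ·   C       
                                
4               G               
                                
5   · ─ ·                       
                                
6       · ─ ·                   
                                
7                               
Cursor: (1,0)                   
                                
                                
                                


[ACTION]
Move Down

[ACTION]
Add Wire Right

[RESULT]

   0 1 2 3 4 5                  
0   C       · ─ ·       ·       
                        │       
1           · ─ · ─ ·   ·       
                    │           
2  [L]─ ·   · ─ ·   ·           
                    │           
3                   ·   C       
                                
4               G               
                                
5   · ─ ·                       
                                
6       · ─ ·                   
                                
7                               
Cursor: (2,0)                   
                                
                                
                                


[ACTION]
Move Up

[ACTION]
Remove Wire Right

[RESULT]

   0 1 2 3 4 5                  
0   C       · ─ ·       ·       
                        │       
1  [.]      · ─ · ─ ·   ·       
                    │           
2   L ─ ·   · ─ ·   ·           
                    │           
3                   ·   C       
                                
4               G               
                                
5   · ─ ·                       
                                
6       · ─ ·                   
                                
7                               
Cursor: (1,0)                   
                                
                                
                                


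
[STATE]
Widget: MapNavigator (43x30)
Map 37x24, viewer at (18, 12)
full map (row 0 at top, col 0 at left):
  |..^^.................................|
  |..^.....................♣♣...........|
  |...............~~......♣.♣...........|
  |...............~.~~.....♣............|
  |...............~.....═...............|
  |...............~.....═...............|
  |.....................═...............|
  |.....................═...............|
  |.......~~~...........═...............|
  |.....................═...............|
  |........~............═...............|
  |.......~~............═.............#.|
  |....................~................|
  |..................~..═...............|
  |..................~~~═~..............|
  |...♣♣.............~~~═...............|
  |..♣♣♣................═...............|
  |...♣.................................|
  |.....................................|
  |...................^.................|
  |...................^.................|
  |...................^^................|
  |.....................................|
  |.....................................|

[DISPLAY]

                                           
                                           
                                           
   ..^^.................................   
   ..^.....................♣♣...........   
   ...............~~......♣.♣...........   
   ...............~.~~.....♣............   
   ...............~.....═...............   
   ...............~.....═...............   
   .....................═...............   
   .....................═...............   
   .......~~~...........═...............   
   .....................═...............   
   ........~............═...............   
   .......~~............═.............#.   
   ..................@.~................   
   ..................~..═...............   
   ..................~~~═~..............   
   ...♣♣.............~~~═...............   
   ..♣♣♣................═...............   
   ...♣.................................   
   .....................................   
   ...................^.................   
   ...................^.................   
   ...................^^................   
   .....................................   
   .....................................   
                                           
                                           
                                           


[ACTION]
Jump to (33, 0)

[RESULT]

                                           
                                           
                                           
                                           
                                           
                                           
                                           
                                           
                                           
                                           
                                           
                                           
                                           
                                           
                                           
.....................@...                  
............♣♣...........                  
...~~......♣.♣...........                  
...~.~~.....♣............                  
...~.....═...............                  
...~.....═...............                  
.........═...............                  
.........═...............                  
.........═...............                  
.........═...............                  
.........═...............                  
.........═.............#.                  
........~................                  
......~..═...............                  
......~~~═~..............                  


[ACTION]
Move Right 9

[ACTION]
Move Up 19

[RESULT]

                                           
                                           
                                           
                                           
                                           
                                           
                                           
                                           
                                           
                                           
                                           
                                           
                                           
                                           
                                           
.....................@                     
.........♣♣...........                     
~~......♣.♣...........                     
~.~~.....♣............                     
~.....═...............                     
~.....═...............                     
......═...............                     
......═...............                     
......═...............                     
......═...............                     
......═...............                     
......═.............#.                     
.....~................                     
...~..═...............                     
...~~~═~..............                     


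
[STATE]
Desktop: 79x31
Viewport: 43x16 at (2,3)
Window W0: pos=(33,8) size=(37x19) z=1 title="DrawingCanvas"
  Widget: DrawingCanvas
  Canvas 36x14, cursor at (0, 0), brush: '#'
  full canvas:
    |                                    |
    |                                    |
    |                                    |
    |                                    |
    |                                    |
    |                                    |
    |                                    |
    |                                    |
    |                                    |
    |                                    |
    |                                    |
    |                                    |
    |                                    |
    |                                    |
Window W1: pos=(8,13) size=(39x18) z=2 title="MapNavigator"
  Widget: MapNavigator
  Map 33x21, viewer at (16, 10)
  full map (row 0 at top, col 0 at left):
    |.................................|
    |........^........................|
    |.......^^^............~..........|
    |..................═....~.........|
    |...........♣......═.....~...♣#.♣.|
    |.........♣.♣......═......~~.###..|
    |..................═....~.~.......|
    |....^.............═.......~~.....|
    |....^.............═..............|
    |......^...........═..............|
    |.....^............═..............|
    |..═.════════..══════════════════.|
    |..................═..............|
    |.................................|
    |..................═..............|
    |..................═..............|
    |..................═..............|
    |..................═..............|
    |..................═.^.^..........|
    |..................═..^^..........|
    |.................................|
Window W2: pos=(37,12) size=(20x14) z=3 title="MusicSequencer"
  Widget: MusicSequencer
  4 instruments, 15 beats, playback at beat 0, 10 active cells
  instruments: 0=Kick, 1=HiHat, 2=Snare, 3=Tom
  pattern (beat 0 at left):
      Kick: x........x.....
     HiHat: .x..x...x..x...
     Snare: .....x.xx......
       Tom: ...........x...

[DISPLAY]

                                           
                                           
                                           
                                           
                                           
                               ┏━━━━━━━━━━━
                               ┃ DrawingCan
                               ┠───────────
                               ┃+          
                               ┃   ┏━━━━━━━
      ┏━━━━━━━━━━━━━━━━━━━━━━━━━━━━┃ MusicS
      ┃ MapNavigator               ┠───────
      ┠────────────────────────────┃      ▼
      ┃  ..................═....~..┃  Kick█
      ┃  ...........♣......═.....~.┃ HiHat·
      ┃  .........♣.♣......═......~┃ Snare·


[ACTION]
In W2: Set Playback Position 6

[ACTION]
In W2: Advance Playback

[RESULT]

                                           
                                           
                                           
                                           
                                           
                               ┏━━━━━━━━━━━
                               ┃ DrawingCan
                               ┠───────────
                               ┃+          
                               ┃   ┏━━━━━━━
      ┏━━━━━━━━━━━━━━━━━━━━━━━━━━━━┃ MusicS
      ┃ MapNavigator               ┠───────
      ┠────────────────────────────┃      0
      ┃  ..................═....~..┃  Kick█
      ┃  ...........♣......═.....~.┃ HiHat·
      ┃  .........♣.♣......═......~┃ Snare·


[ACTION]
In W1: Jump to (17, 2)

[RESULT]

                                           
                                           
                                           
                                           
                                           
                               ┏━━━━━━━━━━━
                               ┃ DrawingCan
                               ┠───────────
                               ┃+          
                               ┃   ┏━━━━━━━
      ┏━━━━━━━━━━━━━━━━━━━━━━━━━━━━┃ MusicS
      ┃ MapNavigator               ┠───────
      ┠────────────────────────────┃      0
      ┃                            ┃  Kick█
      ┃                            ┃ HiHat·
      ┃                            ┃ Snare·


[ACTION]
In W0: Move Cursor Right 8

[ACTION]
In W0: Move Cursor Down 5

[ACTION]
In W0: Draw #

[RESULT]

                                           
                                           
                                           
                                           
                                           
                               ┏━━━━━━━━━━━
                               ┃ DrawingCan
                               ┠───────────
                               ┃           
                               ┃   ┏━━━━━━━
      ┏━━━━━━━━━━━━━━━━━━━━━━━━━━━━┃ MusicS
      ┃ MapNavigator               ┠───────
      ┠────────────────────────────┃      0
      ┃                            ┃  Kick█
      ┃                            ┃ HiHat·
      ┃                            ┃ Snare·
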